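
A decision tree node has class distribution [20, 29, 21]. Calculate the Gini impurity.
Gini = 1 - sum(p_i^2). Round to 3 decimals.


Total = 70. Proportions: 20/70, 29/70, 21/70. sum(p_i^2) = 0.3433. Gini = 1 - 0.3433 = 0.6567, which rounds to 0.657.

0.657


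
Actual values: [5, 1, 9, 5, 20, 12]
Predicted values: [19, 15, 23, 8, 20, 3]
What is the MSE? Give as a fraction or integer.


MSE = (1/6) * ((5-19)^2=196 + (1-15)^2=196 + (9-23)^2=196 + (5-8)^2=9 + (20-20)^2=0 + (12-3)^2=81). Sum = 678. MSE = 113.

113


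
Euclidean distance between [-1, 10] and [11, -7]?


d = sqrt(sum of squared differences). (-1-11)^2=144, (10--7)^2=289. Sum = 433.

sqrt(433)


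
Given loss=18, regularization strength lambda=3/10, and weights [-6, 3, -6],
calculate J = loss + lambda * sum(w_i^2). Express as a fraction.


L2 sq norm = sum(w^2) = 81. J = 18 + 3/10 * 81 = 423/10.

423/10


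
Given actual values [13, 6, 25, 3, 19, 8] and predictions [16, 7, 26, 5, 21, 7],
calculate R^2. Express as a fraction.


Mean(y) = 37/3. SS_res = 20. SS_tot = 1054/3. R^2 = 1 - 20/(1054/3) = 497/527.

497/527


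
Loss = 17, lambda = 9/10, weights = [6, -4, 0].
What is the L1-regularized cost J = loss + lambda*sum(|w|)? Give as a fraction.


L1 norm = sum(|w|) = 10. J = 17 + 9/10 * 10 = 26.

26


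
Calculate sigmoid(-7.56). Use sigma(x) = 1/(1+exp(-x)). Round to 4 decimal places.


sigma(-7.56) = 1/(1+e^(7.56)) = 1/(1+1919.845513) = 1/1920.845513 = 0.0005.

0.0005


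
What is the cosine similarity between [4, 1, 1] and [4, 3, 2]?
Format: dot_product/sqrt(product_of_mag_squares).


dot = 21. |a|^2 = 18, |b|^2 = 29. cos = 21/sqrt(522).

21/sqrt(522)


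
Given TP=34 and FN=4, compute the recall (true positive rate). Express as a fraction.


Recall = TP / (TP + FN) = 34 / 38 = 17/19.

17/19


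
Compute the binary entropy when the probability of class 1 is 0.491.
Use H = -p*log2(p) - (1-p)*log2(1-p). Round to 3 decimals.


H = -0.491*log2(0.491) - 0.509*log2(0.509) = 1.000.

1.000


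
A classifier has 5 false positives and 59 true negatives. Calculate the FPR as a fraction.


FPR = FP / (FP + TN) = 5 / 64 = 5/64.

5/64


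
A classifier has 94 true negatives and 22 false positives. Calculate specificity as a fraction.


Specificity = TN / (TN + FP) = 94 / 116 = 47/58.

47/58


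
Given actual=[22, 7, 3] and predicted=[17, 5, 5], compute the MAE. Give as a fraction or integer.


MAE = (1/3) * (|22-17|=5 + |7-5|=2 + |3-5|=2). Sum = 9. MAE = 3.

3


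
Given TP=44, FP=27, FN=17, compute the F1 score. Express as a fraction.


Precision = 44/71 = 44/71. Recall = 44/61 = 44/61. F1 = 2*P*R/(P+R) = 2/3.

2/3


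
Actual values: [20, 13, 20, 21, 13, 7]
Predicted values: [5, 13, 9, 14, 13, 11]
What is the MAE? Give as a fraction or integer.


MAE = (1/6) * (|20-5|=15 + |13-13|=0 + |20-9|=11 + |21-14|=7 + |13-13|=0 + |7-11|=4). Sum = 37. MAE = 37/6.

37/6


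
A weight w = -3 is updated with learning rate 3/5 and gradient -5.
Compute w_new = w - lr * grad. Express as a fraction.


w_new = -3 - 3/5 * -5 = -3 - -3 = 0.

0


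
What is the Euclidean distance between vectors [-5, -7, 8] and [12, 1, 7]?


d = sqrt(sum of squared differences). (-5-12)^2=289, (-7-1)^2=64, (8-7)^2=1. Sum = 354.

sqrt(354)


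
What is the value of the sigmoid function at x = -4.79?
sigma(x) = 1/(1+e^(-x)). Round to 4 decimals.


sigma(-4.79) = 1/(1+e^(4.79)) = 1/(1+120.301369) = 1/121.301369 = 0.0082.

0.0082


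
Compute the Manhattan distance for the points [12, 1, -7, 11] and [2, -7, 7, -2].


d = sum of absolute differences: |12-2|=10 + |1--7|=8 + |-7-7|=14 + |11--2|=13 = 45.

45


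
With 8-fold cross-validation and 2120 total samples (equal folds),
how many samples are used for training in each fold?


Each validation fold has 2120/8 = 265 samples. Training set = 2120 - 265 = 1855.

1855


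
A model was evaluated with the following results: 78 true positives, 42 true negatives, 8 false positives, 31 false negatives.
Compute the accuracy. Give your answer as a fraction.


Accuracy = (TP + TN) / (TP + TN + FP + FN) = (78 + 42) / 159 = 40/53.

40/53


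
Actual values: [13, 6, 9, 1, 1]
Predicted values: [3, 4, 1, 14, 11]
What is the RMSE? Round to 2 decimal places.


MSE = 87.4000. RMSE = sqrt(87.4000) = 9.35.

9.35


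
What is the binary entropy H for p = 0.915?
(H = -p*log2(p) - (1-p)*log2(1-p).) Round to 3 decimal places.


H = -0.915*log2(0.915) - 0.085*log2(0.085) = 0.420.

0.420


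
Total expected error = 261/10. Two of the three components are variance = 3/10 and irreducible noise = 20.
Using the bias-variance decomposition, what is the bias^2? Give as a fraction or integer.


Total error = bias^2 + variance + irreducible noise. So bias^2 = 261/10 - 3/10 - 20 = 29/5.

29/5


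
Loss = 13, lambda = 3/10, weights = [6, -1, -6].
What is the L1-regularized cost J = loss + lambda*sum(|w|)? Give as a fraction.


L1 norm = sum(|w|) = 13. J = 13 + 3/10 * 13 = 169/10.

169/10


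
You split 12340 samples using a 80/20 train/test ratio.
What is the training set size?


Test set = 12340 * 20% = 2468. Training set = 12340 - 2468 = 9872.

9872


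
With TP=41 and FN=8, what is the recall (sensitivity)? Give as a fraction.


Recall = TP / (TP + FN) = 41 / 49 = 41/49.

41/49


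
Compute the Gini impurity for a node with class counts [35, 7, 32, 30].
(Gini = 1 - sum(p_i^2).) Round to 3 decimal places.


Total = 104. Proportions: 35/104, 7/104, 32/104, 30/104. sum(p_i^2) = 0.2957. Gini = 1 - 0.2957 = 0.7043, which rounds to 0.704.

0.704


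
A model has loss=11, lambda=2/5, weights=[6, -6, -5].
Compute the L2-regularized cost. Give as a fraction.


L2 sq norm = sum(w^2) = 97. J = 11 + 2/5 * 97 = 249/5.

249/5


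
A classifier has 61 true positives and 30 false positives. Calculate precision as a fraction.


Precision = TP / (TP + FP) = 61 / 91 = 61/91.

61/91


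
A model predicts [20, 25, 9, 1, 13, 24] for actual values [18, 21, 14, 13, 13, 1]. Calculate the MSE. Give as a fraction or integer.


MSE = (1/6) * ((18-20)^2=4 + (21-25)^2=16 + (14-9)^2=25 + (13-1)^2=144 + (13-13)^2=0 + (1-24)^2=529). Sum = 718. MSE = 359/3.

359/3


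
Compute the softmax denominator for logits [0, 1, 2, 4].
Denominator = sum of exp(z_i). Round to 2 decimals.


Denom = e^0=1.0000 + e^1=2.7183 + e^2=7.3891 + e^4=54.5982. Sum = 65.7056, which rounds to 65.71.

65.71


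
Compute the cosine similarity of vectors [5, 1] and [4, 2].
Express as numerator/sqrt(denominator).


dot = 22. |a|^2 = 26, |b|^2 = 20. cos = 22/sqrt(520).

22/sqrt(520)


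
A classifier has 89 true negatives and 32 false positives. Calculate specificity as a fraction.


Specificity = TN / (TN + FP) = 89 / 121 = 89/121.

89/121


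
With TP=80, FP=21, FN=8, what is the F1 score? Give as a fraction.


Precision = 80/101 = 80/101. Recall = 80/88 = 10/11. F1 = 2*P*R/(P+R) = 160/189.

160/189


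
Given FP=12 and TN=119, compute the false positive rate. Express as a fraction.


FPR = FP / (FP + TN) = 12 / 131 = 12/131.

12/131


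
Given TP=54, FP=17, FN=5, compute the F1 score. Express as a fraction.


Precision = 54/71 = 54/71. Recall = 54/59 = 54/59. F1 = 2*P*R/(P+R) = 54/65.

54/65


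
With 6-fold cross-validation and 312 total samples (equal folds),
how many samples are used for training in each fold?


Each validation fold has 312/6 = 52 samples. Training set = 312 - 52 = 260.

260


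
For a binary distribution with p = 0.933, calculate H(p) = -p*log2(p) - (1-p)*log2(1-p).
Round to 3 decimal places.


H = -0.933*log2(0.933) - 0.067*log2(0.067) = 0.355.

0.355


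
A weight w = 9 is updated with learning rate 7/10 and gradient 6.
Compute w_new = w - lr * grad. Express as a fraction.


w_new = 9 - 7/10 * 6 = 9 - 21/5 = 24/5.

24/5


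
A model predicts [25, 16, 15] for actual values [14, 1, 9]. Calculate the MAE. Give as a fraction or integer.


MAE = (1/3) * (|14-25|=11 + |1-16|=15 + |9-15|=6). Sum = 32. MAE = 32/3.

32/3


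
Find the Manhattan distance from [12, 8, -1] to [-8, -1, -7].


d = sum of absolute differences: |12--8|=20 + |8--1|=9 + |-1--7|=6 = 35.

35


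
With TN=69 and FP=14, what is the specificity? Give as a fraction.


Specificity = TN / (TN + FP) = 69 / 83 = 69/83.

69/83


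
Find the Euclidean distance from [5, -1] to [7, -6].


d = sqrt(sum of squared differences). (5-7)^2=4, (-1--6)^2=25. Sum = 29.

sqrt(29)


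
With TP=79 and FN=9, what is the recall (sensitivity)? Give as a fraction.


Recall = TP / (TP + FN) = 79 / 88 = 79/88.

79/88


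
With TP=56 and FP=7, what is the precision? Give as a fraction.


Precision = TP / (TP + FP) = 56 / 63 = 8/9.

8/9


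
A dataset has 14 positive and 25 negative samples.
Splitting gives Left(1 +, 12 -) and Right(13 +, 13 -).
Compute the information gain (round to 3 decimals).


H(parent) = 0.9418. H(left) = 0.3912, H(right) = 1.0000. Weighted = (13/39)*0.3912 + (26/39)*1.0000 = 0.7971. IG = 0.9418 - 0.7971 = 0.1447, which rounds to 0.145.

0.145


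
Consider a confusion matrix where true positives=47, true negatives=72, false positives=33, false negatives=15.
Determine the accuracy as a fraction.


Accuracy = (TP + TN) / (TP + TN + FP + FN) = (47 + 72) / 167 = 119/167.

119/167


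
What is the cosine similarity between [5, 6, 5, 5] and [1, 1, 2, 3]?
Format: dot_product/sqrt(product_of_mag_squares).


dot = 36. |a|^2 = 111, |b|^2 = 15. cos = 36/sqrt(1665).

36/sqrt(1665)


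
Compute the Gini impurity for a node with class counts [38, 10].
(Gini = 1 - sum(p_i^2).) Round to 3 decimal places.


Total = 48. Proportions: 38/48, 10/48. sum(p_i^2) = 0.6701. Gini = 1 - 0.6701 = 0.3299, which rounds to 0.330.

0.330


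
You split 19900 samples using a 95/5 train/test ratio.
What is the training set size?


Test set = 19900 * 5% = 995. Training set = 19900 - 995 = 18905.

18905


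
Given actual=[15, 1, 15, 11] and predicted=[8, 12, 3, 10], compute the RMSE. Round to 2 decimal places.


MSE = 78.7500. RMSE = sqrt(78.7500) = 8.87.

8.87


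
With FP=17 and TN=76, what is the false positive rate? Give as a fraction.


FPR = FP / (FP + TN) = 17 / 93 = 17/93.

17/93


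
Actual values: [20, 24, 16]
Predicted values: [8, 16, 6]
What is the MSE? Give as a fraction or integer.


MSE = (1/3) * ((20-8)^2=144 + (24-16)^2=64 + (16-6)^2=100). Sum = 308. MSE = 308/3.

308/3


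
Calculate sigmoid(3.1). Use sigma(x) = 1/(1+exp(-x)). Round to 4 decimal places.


sigma(3.1) = 1/(1+e^(-3.1)) = 1/(1+0.045049) = 1/1.045049 = 0.9569.

0.9569


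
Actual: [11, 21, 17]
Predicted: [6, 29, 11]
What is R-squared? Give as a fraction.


Mean(y) = 49/3. SS_res = 125. SS_tot = 152/3. R^2 = 1 - 125/(152/3) = -223/152.

-223/152


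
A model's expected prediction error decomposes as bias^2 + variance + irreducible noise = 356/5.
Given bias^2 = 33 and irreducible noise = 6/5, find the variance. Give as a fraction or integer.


Total error = bias^2 + variance + irreducible noise. So variance = 356/5 - 33 - 6/5 = 37.

37


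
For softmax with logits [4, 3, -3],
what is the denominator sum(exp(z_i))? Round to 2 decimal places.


Denom = e^4=54.5982 + e^3=20.0855 + e^-3=0.0498. Sum = 74.7335, which rounds to 74.73.

74.73


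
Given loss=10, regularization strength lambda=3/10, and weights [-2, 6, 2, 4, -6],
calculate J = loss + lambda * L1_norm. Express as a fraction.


L1 norm = sum(|w|) = 20. J = 10 + 3/10 * 20 = 16.

16


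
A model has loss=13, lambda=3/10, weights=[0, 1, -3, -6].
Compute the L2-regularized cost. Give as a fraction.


L2 sq norm = sum(w^2) = 46. J = 13 + 3/10 * 46 = 134/5.

134/5


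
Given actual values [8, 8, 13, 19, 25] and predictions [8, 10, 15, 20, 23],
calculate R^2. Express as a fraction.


Mean(y) = 73/5. SS_res = 13. SS_tot = 1086/5. R^2 = 1 - 13/(1086/5) = 1021/1086.

1021/1086


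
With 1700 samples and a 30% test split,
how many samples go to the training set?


Test set = 1700 * 30% = 510. Training set = 1700 - 510 = 1190.

1190


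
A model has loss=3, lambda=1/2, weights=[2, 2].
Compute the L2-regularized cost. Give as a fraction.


L2 sq norm = sum(w^2) = 8. J = 3 + 1/2 * 8 = 7.

7


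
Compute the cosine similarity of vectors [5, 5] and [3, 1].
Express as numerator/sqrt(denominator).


dot = 20. |a|^2 = 50, |b|^2 = 10. cos = 20/sqrt(500).

20/sqrt(500)


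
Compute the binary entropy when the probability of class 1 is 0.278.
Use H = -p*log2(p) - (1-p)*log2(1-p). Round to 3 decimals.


H = -0.278*log2(0.278) - 0.722*log2(0.722) = 0.853.

0.853


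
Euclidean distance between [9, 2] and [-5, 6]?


d = sqrt(sum of squared differences). (9--5)^2=196, (2-6)^2=16. Sum = 212.

sqrt(212)


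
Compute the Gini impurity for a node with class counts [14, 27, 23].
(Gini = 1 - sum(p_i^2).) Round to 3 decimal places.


Total = 64. Proportions: 14/64, 27/64, 23/64. sum(p_i^2) = 0.3550. Gini = 1 - 0.3550 = 0.6450, which rounds to 0.645.

0.645


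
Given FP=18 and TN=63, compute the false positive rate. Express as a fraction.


FPR = FP / (FP + TN) = 18 / 81 = 2/9.

2/9


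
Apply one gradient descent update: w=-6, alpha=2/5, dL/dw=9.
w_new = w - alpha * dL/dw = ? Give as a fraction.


w_new = -6 - 2/5 * 9 = -6 - 18/5 = -48/5.

-48/5


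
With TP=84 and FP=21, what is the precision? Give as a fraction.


Precision = TP / (TP + FP) = 84 / 105 = 4/5.

4/5


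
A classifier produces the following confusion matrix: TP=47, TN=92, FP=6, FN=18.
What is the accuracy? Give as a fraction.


Accuracy = (TP + TN) / (TP + TN + FP + FN) = (47 + 92) / 163 = 139/163.

139/163


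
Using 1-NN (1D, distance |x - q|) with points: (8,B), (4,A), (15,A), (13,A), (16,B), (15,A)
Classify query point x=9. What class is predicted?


Distances: |8-9|=1, |4-9|=5, |15-9|=6, |13-9|=4, |16-9|=7, |15-9|=6. 1 nearest: (8,B). Counts: {'B': 1}. Majority class: B.

B


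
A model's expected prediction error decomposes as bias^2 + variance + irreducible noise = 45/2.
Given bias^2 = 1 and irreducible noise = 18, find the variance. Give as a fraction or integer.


Total error = bias^2 + variance + irreducible noise. So variance = 45/2 - 1 - 18 = 7/2.

7/2


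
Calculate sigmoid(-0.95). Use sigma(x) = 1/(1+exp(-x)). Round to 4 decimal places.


sigma(-0.95) = 1/(1+e^(0.95)) = 1/(1+2.585710) = 1/3.585710 = 0.2789.

0.2789


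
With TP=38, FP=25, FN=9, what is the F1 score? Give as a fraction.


Precision = 38/63 = 38/63. Recall = 38/47 = 38/47. F1 = 2*P*R/(P+R) = 38/55.

38/55


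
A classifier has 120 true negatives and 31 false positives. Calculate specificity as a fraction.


Specificity = TN / (TN + FP) = 120 / 151 = 120/151.

120/151


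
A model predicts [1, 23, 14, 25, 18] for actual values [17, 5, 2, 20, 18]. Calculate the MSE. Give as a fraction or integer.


MSE = (1/5) * ((17-1)^2=256 + (5-23)^2=324 + (2-14)^2=144 + (20-25)^2=25 + (18-18)^2=0). Sum = 749. MSE = 749/5.

749/5


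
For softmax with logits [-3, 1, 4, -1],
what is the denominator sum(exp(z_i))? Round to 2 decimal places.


Denom = e^-3=0.0498 + e^1=2.7183 + e^4=54.5982 + e^-1=0.3679. Sum = 57.7342, which rounds to 57.73.

57.73


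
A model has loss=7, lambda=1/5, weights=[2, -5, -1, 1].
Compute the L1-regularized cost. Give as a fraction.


L1 norm = sum(|w|) = 9. J = 7 + 1/5 * 9 = 44/5.

44/5


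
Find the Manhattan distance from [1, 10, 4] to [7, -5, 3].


d = sum of absolute differences: |1-7|=6 + |10--5|=15 + |4-3|=1 = 22.

22


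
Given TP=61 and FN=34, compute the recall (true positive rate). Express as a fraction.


Recall = TP / (TP + FN) = 61 / 95 = 61/95.

61/95


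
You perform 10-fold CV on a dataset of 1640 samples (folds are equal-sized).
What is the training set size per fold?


Each validation fold has 1640/10 = 164 samples. Training set = 1640 - 164 = 1476.

1476


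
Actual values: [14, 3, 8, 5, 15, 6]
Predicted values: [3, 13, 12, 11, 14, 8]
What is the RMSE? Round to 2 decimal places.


MSE = 46.3333. RMSE = sqrt(46.3333) = 6.81.

6.81


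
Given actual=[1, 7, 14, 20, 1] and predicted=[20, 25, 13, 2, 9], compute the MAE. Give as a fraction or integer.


MAE = (1/5) * (|1-20|=19 + |7-25|=18 + |14-13|=1 + |20-2|=18 + |1-9|=8). Sum = 64. MAE = 64/5.

64/5


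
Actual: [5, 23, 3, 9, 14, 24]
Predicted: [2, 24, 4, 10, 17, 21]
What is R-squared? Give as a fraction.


Mean(y) = 13. SS_res = 30. SS_tot = 402. R^2 = 1 - 30/(402) = 62/67.

62/67


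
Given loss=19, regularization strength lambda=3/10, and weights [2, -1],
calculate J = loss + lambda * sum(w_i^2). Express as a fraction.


L2 sq norm = sum(w^2) = 5. J = 19 + 3/10 * 5 = 41/2.

41/2


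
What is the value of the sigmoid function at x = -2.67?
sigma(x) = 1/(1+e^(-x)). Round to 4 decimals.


sigma(-2.67) = 1/(1+e^(2.67)) = 1/(1+14.439969) = 1/15.439969 = 0.0648.

0.0648


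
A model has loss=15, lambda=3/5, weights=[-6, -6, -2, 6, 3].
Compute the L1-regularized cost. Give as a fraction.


L1 norm = sum(|w|) = 23. J = 15 + 3/5 * 23 = 144/5.

144/5


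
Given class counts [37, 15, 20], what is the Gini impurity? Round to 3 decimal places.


Total = 72. Proportions: 37/72, 15/72, 20/72. sum(p_i^2) = 0.3846. Gini = 1 - 0.3846 = 0.6154, which rounds to 0.615.

0.615


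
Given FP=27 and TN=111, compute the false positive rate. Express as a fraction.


FPR = FP / (FP + TN) = 27 / 138 = 9/46.

9/46


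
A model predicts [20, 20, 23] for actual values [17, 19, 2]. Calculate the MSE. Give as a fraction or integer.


MSE = (1/3) * ((17-20)^2=9 + (19-20)^2=1 + (2-23)^2=441). Sum = 451. MSE = 451/3.

451/3


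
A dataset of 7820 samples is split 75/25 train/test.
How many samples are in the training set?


Test set = 7820 * 25% = 1955. Training set = 7820 - 1955 = 5865.

5865


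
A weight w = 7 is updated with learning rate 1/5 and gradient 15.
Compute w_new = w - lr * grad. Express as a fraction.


w_new = 7 - 1/5 * 15 = 7 - 3 = 4.

4


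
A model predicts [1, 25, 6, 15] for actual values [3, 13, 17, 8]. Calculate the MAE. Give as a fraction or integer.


MAE = (1/4) * (|3-1|=2 + |13-25|=12 + |17-6|=11 + |8-15|=7). Sum = 32. MAE = 8.

8


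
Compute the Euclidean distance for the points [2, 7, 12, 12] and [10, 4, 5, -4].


d = sqrt(sum of squared differences). (2-10)^2=64, (7-4)^2=9, (12-5)^2=49, (12--4)^2=256. Sum = 378.

sqrt(378)


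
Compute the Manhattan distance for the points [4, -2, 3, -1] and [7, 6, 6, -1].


d = sum of absolute differences: |4-7|=3 + |-2-6|=8 + |3-6|=3 + |-1--1|=0 = 14.

14


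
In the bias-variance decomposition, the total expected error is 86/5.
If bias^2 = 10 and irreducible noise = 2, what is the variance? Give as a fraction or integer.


Total error = bias^2 + variance + irreducible noise. So variance = 86/5 - 10 - 2 = 26/5.

26/5


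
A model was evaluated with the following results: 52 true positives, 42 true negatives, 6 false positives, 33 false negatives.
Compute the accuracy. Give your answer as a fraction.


Accuracy = (TP + TN) / (TP + TN + FP + FN) = (52 + 42) / 133 = 94/133.

94/133


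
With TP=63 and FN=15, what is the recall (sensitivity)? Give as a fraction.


Recall = TP / (TP + FN) = 63 / 78 = 21/26.

21/26


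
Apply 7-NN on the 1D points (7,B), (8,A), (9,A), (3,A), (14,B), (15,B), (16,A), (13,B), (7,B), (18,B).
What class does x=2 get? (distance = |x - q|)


Distances: |7-2|=5, |8-2|=6, |9-2|=7, |3-2|=1, |14-2|=12, |15-2|=13, |16-2|=14, |13-2|=11, |7-2|=5, |18-2|=16. 7 nearest: (3,A), (7,B), (7,B), (8,A), (9,A), (13,B), (14,B). Counts: {'A': 3, 'B': 4}. Majority class: B.

B


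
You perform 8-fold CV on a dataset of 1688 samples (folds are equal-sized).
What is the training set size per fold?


Each validation fold has 1688/8 = 211 samples. Training set = 1688 - 211 = 1477.

1477


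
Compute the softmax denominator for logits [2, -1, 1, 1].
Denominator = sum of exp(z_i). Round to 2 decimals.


Denom = e^2=7.3891 + e^-1=0.3679 + e^1=2.7183 + e^1=2.7183. Sum = 13.1936, which rounds to 13.19.

13.19


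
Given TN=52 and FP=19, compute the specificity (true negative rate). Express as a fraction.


Specificity = TN / (TN + FP) = 52 / 71 = 52/71.

52/71


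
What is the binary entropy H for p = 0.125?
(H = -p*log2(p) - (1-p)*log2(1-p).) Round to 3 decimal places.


H = -0.125*log2(0.125) - 0.875*log2(0.875) = 0.544.

0.544


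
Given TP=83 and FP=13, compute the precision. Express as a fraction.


Precision = TP / (TP + FP) = 83 / 96 = 83/96.

83/96


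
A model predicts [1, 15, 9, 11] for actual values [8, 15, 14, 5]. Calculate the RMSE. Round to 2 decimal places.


MSE = 27.5000. RMSE = sqrt(27.5000) = 5.24.

5.24


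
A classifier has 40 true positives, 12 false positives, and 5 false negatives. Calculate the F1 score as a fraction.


Precision = 40/52 = 10/13. Recall = 40/45 = 8/9. F1 = 2*P*R/(P+R) = 80/97.

80/97


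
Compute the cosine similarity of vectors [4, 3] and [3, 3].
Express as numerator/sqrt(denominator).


dot = 21. |a|^2 = 25, |b|^2 = 18. cos = 21/sqrt(450).

21/sqrt(450)


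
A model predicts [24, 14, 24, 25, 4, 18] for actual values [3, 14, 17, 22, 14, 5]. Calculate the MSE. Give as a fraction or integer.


MSE = (1/6) * ((3-24)^2=441 + (14-14)^2=0 + (17-24)^2=49 + (22-25)^2=9 + (14-4)^2=100 + (5-18)^2=169). Sum = 768. MSE = 128.

128


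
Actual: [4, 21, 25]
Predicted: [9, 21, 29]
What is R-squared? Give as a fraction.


Mean(y) = 50/3. SS_res = 41. SS_tot = 746/3. R^2 = 1 - 41/(746/3) = 623/746.

623/746


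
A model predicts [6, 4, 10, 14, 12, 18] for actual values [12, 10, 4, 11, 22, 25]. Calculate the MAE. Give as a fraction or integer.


MAE = (1/6) * (|12-6|=6 + |10-4|=6 + |4-10|=6 + |11-14|=3 + |22-12|=10 + |25-18|=7). Sum = 38. MAE = 19/3.

19/3


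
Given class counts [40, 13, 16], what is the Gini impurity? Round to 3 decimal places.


Total = 69. Proportions: 40/69, 13/69, 16/69. sum(p_i^2) = 0.4253. Gini = 1 - 0.4253 = 0.5747, which rounds to 0.575.

0.575


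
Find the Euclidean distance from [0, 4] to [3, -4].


d = sqrt(sum of squared differences). (0-3)^2=9, (4--4)^2=64. Sum = 73.

sqrt(73)


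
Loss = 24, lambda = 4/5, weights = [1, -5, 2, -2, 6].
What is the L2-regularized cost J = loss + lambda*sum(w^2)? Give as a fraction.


L2 sq norm = sum(w^2) = 70. J = 24 + 4/5 * 70 = 80.

80


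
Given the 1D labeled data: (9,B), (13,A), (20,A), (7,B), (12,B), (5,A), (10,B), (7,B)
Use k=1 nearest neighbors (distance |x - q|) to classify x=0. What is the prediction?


Distances: |9-0|=9, |13-0|=13, |20-0|=20, |7-0|=7, |12-0|=12, |5-0|=5, |10-0|=10, |7-0|=7. 1 nearest: (5,A). Counts: {'A': 1}. Majority class: A.

A


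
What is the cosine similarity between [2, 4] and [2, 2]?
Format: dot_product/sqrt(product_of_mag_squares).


dot = 12. |a|^2 = 20, |b|^2 = 8. cos = 12/sqrt(160).

12/sqrt(160)


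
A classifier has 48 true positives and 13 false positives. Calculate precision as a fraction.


Precision = TP / (TP + FP) = 48 / 61 = 48/61.

48/61


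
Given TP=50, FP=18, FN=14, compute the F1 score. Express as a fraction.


Precision = 50/68 = 25/34. Recall = 50/64 = 25/32. F1 = 2*P*R/(P+R) = 25/33.

25/33


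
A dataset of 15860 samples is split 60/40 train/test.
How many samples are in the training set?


Test set = 15860 * 40% = 6344. Training set = 15860 - 6344 = 9516.

9516


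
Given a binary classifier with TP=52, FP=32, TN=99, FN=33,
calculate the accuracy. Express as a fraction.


Accuracy = (TP + TN) / (TP + TN + FP + FN) = (52 + 99) / 216 = 151/216.

151/216


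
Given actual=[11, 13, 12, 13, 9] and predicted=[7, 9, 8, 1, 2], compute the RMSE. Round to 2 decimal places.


MSE = 48.2000. RMSE = sqrt(48.2000) = 6.94.

6.94


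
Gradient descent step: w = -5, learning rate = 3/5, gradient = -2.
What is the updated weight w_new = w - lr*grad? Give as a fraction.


w_new = -5 - 3/5 * -2 = -5 - -6/5 = -19/5.

-19/5


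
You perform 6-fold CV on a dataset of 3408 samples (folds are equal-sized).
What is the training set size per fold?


Each validation fold has 3408/6 = 568 samples. Training set = 3408 - 568 = 2840.

2840


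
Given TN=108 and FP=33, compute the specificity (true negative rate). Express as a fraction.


Specificity = TN / (TN + FP) = 108 / 141 = 36/47.

36/47


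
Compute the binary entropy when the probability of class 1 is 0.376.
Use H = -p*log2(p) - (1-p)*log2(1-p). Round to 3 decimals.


H = -0.376*log2(0.376) - 0.624*log2(0.624) = 0.955.

0.955


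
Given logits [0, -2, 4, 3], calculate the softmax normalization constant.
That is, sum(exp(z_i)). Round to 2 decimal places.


Denom = e^0=1.0000 + e^-2=0.1353 + e^4=54.5982 + e^3=20.0855. Sum = 75.8190, which rounds to 75.82.

75.82


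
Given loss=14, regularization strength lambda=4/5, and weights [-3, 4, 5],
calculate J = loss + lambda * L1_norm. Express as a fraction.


L1 norm = sum(|w|) = 12. J = 14 + 4/5 * 12 = 118/5.

118/5


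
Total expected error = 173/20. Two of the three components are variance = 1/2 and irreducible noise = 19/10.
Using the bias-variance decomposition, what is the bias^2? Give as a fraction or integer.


Total error = bias^2 + variance + irreducible noise. So bias^2 = 173/20 - 1/2 - 19/10 = 25/4.

25/4


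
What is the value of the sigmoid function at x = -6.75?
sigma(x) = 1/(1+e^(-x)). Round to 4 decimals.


sigma(-6.75) = 1/(1+e^(6.75)) = 1/(1+854.058763) = 1/855.058763 = 0.0012.

0.0012


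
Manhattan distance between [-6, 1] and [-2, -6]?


d = sum of absolute differences: |-6--2|=4 + |1--6|=7 = 11.

11


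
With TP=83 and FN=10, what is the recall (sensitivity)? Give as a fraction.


Recall = TP / (TP + FN) = 83 / 93 = 83/93.

83/93


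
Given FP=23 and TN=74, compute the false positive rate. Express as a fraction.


FPR = FP / (FP + TN) = 23 / 97 = 23/97.

23/97


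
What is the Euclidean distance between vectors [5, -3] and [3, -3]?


d = sqrt(sum of squared differences). (5-3)^2=4, (-3--3)^2=0. Sum = 4.

2


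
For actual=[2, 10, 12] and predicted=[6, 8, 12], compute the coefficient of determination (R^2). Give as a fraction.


Mean(y) = 8. SS_res = 20. SS_tot = 56. R^2 = 1 - 20/(56) = 9/14.

9/14


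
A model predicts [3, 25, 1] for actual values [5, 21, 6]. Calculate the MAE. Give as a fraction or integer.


MAE = (1/3) * (|5-3|=2 + |21-25|=4 + |6-1|=5). Sum = 11. MAE = 11/3.

11/3


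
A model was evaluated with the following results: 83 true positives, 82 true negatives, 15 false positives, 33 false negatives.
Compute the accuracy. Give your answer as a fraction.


Accuracy = (TP + TN) / (TP + TN + FP + FN) = (83 + 82) / 213 = 55/71.

55/71


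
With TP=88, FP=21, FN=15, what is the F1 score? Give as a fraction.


Precision = 88/109 = 88/109. Recall = 88/103 = 88/103. F1 = 2*P*R/(P+R) = 44/53.

44/53


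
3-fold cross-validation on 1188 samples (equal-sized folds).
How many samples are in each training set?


Each validation fold has 1188/3 = 396 samples. Training set = 1188 - 396 = 792.

792


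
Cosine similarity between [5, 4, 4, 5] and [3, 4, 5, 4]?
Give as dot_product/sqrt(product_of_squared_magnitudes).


dot = 71. |a|^2 = 82, |b|^2 = 66. cos = 71/sqrt(5412).

71/sqrt(5412)


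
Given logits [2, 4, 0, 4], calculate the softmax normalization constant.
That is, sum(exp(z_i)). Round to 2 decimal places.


Denom = e^2=7.3891 + e^4=54.5982 + e^0=1.0000 + e^4=54.5982. Sum = 117.5855, which rounds to 117.59.

117.59


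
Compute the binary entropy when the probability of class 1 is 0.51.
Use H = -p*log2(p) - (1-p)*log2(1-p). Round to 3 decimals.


H = -0.51*log2(0.51) - 0.49*log2(0.49) = 1.000.

1.000


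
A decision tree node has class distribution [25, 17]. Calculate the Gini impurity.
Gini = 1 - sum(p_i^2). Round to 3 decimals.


Total = 42. Proportions: 25/42, 17/42. sum(p_i^2) = 0.5181. Gini = 1 - 0.5181 = 0.4819, which rounds to 0.482.

0.482


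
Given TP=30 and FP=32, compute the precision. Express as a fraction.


Precision = TP / (TP + FP) = 30 / 62 = 15/31.

15/31


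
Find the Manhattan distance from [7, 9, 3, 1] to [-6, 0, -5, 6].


d = sum of absolute differences: |7--6|=13 + |9-0|=9 + |3--5|=8 + |1-6|=5 = 35.

35


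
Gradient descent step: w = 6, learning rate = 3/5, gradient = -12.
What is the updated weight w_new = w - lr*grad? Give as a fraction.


w_new = 6 - 3/5 * -12 = 6 - -36/5 = 66/5.

66/5


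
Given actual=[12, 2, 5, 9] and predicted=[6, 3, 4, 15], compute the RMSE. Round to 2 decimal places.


MSE = 18.5000. RMSE = sqrt(18.5000) = 4.30.

4.30


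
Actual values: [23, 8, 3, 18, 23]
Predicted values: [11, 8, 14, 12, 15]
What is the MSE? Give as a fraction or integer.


MSE = (1/5) * ((23-11)^2=144 + (8-8)^2=0 + (3-14)^2=121 + (18-12)^2=36 + (23-15)^2=64). Sum = 365. MSE = 73.

73


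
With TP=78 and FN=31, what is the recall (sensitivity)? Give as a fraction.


Recall = TP / (TP + FN) = 78 / 109 = 78/109.

78/109


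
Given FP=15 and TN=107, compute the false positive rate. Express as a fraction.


FPR = FP / (FP + TN) = 15 / 122 = 15/122.

15/122


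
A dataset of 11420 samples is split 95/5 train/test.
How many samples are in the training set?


Test set = 11420 * 5% = 571. Training set = 11420 - 571 = 10849.

10849


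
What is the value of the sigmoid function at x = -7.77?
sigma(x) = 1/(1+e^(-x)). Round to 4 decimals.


sigma(-7.77) = 1/(1+e^(7.77)) = 1/(1+2368.471288) = 1/2369.471288 = 0.0004.

0.0004


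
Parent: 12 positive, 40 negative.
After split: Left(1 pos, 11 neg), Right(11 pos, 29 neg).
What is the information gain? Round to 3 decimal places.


H(parent) = 0.7793. H(left) = 0.4138, H(right) = 0.8485. Weighted = (12/52)*0.4138 + (40/52)*0.8485 = 0.7482. IG = 0.7793 - 0.7482 = 0.0311, which rounds to 0.031.

0.031


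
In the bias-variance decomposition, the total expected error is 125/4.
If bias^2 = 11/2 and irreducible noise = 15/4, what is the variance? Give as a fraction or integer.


Total error = bias^2 + variance + irreducible noise. So variance = 125/4 - 11/2 - 15/4 = 22.

22


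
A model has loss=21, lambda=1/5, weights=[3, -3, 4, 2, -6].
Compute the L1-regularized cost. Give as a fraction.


L1 norm = sum(|w|) = 18. J = 21 + 1/5 * 18 = 123/5.

123/5


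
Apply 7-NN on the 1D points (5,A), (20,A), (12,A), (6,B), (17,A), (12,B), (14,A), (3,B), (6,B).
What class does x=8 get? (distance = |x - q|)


Distances: |5-8|=3, |20-8|=12, |12-8|=4, |6-8|=2, |17-8|=9, |12-8|=4, |14-8|=6, |3-8|=5, |6-8|=2. 7 nearest: (6,B), (6,B), (5,A), (12,A), (12,B), (3,B), (14,A). Counts: {'B': 4, 'A': 3}. Majority class: B.

B


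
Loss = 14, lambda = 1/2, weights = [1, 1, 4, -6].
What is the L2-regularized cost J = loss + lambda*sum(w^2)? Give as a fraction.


L2 sq norm = sum(w^2) = 54. J = 14 + 1/2 * 54 = 41.

41


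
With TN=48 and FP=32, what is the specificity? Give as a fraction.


Specificity = TN / (TN + FP) = 48 / 80 = 3/5.

3/5


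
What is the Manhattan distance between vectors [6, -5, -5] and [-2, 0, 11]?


d = sum of absolute differences: |6--2|=8 + |-5-0|=5 + |-5-11|=16 = 29.

29


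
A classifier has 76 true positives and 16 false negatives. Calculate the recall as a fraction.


Recall = TP / (TP + FN) = 76 / 92 = 19/23.

19/23


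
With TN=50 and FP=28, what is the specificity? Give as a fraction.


Specificity = TN / (TN + FP) = 50 / 78 = 25/39.

25/39


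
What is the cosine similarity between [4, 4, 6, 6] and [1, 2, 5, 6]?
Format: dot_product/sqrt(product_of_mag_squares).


dot = 78. |a|^2 = 104, |b|^2 = 66. cos = 78/sqrt(6864).

78/sqrt(6864)


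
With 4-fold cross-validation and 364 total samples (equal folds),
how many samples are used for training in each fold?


Each validation fold has 364/4 = 91 samples. Training set = 364 - 91 = 273.

273


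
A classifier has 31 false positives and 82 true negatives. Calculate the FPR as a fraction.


FPR = FP / (FP + TN) = 31 / 113 = 31/113.

31/113


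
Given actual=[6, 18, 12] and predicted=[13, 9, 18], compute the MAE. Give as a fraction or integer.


MAE = (1/3) * (|6-13|=7 + |18-9|=9 + |12-18|=6). Sum = 22. MAE = 22/3.

22/3


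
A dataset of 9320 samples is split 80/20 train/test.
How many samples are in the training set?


Test set = 9320 * 20% = 1864. Training set = 9320 - 1864 = 7456.

7456


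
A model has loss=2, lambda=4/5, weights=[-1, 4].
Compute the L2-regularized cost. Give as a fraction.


L2 sq norm = sum(w^2) = 17. J = 2 + 4/5 * 17 = 78/5.

78/5


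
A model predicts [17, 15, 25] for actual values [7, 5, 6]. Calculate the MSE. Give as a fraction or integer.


MSE = (1/3) * ((7-17)^2=100 + (5-15)^2=100 + (6-25)^2=361). Sum = 561. MSE = 187.

187


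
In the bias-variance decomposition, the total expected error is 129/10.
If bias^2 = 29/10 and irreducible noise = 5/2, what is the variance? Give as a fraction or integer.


Total error = bias^2 + variance + irreducible noise. So variance = 129/10 - 29/10 - 5/2 = 15/2.

15/2


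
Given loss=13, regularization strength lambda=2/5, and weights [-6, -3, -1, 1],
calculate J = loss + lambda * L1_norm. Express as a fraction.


L1 norm = sum(|w|) = 11. J = 13 + 2/5 * 11 = 87/5.

87/5


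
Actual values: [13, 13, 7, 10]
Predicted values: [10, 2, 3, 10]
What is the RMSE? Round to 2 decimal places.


MSE = 36.5000. RMSE = sqrt(36.5000) = 6.04.

6.04


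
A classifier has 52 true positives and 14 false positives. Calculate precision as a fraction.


Precision = TP / (TP + FP) = 52 / 66 = 26/33.

26/33


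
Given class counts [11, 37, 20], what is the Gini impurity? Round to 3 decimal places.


Total = 68. Proportions: 11/68, 37/68, 20/68. sum(p_i^2) = 0.4087. Gini = 1 - 0.4087 = 0.5913, which rounds to 0.591.

0.591


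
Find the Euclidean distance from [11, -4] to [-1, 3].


d = sqrt(sum of squared differences). (11--1)^2=144, (-4-3)^2=49. Sum = 193.

sqrt(193)


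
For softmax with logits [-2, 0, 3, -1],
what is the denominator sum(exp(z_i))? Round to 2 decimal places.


Denom = e^-2=0.1353 + e^0=1.0000 + e^3=20.0855 + e^-1=0.3679. Sum = 21.5887, which rounds to 21.59.

21.59


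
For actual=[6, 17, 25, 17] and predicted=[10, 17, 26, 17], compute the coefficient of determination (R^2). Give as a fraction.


Mean(y) = 65/4. SS_res = 17. SS_tot = 731/4. R^2 = 1 - 17/(731/4) = 39/43.

39/43


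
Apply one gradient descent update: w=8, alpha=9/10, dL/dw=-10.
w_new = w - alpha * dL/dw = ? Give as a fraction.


w_new = 8 - 9/10 * -10 = 8 - -9 = 17.

17


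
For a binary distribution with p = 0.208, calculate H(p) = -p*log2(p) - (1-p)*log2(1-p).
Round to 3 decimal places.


H = -0.208*log2(0.208) - 0.792*log2(0.792) = 0.738.

0.738


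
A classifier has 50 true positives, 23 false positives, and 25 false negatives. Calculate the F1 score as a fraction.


Precision = 50/73 = 50/73. Recall = 50/75 = 2/3. F1 = 2*P*R/(P+R) = 25/37.

25/37


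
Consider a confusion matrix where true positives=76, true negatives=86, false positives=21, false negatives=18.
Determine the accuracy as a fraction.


Accuracy = (TP + TN) / (TP + TN + FP + FN) = (76 + 86) / 201 = 54/67.

54/67


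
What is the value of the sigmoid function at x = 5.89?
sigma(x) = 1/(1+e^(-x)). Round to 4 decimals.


sigma(5.89) = 1/(1+e^(-5.89)) = 1/(1+0.002767) = 1/1.002767 = 0.9972.

0.9972


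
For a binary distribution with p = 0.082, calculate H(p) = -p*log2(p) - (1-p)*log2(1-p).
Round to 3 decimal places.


H = -0.082*log2(0.082) - 0.918*log2(0.918) = 0.409.

0.409


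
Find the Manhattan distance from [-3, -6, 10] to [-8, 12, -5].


d = sum of absolute differences: |-3--8|=5 + |-6-12|=18 + |10--5|=15 = 38.

38


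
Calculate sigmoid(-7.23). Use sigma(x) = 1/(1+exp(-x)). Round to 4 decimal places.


sigma(-7.23) = 1/(1+e^(7.23)) = 1/(1+1380.222504) = 1/1381.222504 = 0.0007.

0.0007


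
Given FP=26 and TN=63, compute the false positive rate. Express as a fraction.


FPR = FP / (FP + TN) = 26 / 89 = 26/89.

26/89


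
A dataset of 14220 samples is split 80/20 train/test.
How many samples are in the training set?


Test set = 14220 * 20% = 2844. Training set = 14220 - 2844 = 11376.

11376


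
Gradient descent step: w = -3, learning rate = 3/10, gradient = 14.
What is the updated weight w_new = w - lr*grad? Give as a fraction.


w_new = -3 - 3/10 * 14 = -3 - 21/5 = -36/5.

-36/5


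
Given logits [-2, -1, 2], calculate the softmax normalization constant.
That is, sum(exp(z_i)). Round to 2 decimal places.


Denom = e^-2=0.1353 + e^-1=0.3679 + e^2=7.3891. Sum = 7.8923, which rounds to 7.89.

7.89


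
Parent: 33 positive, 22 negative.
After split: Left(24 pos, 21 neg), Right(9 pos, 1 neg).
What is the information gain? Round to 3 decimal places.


H(parent) = 0.9710. H(left) = 0.9968, H(right) = 0.4690. Weighted = (45/55)*0.9968 + (10/55)*0.4690 = 0.9008. IG = 0.9710 - 0.9008 = 0.0702, which rounds to 0.070.

0.070


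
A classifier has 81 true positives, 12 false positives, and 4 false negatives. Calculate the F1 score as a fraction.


Precision = 81/93 = 27/31. Recall = 81/85 = 81/85. F1 = 2*P*R/(P+R) = 81/89.

81/89


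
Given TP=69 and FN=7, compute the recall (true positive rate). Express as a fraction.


Recall = TP / (TP + FN) = 69 / 76 = 69/76.

69/76


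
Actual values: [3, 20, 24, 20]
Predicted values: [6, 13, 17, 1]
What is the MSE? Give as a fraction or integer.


MSE = (1/4) * ((3-6)^2=9 + (20-13)^2=49 + (24-17)^2=49 + (20-1)^2=361). Sum = 468. MSE = 117.

117


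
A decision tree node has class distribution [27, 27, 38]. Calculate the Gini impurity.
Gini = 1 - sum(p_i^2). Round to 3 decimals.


Total = 92. Proportions: 27/92, 27/92, 38/92. sum(p_i^2) = 0.3429. Gini = 1 - 0.3429 = 0.6571, which rounds to 0.657.

0.657


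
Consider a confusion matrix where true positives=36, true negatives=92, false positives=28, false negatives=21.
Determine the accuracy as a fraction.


Accuracy = (TP + TN) / (TP + TN + FP + FN) = (36 + 92) / 177 = 128/177.

128/177


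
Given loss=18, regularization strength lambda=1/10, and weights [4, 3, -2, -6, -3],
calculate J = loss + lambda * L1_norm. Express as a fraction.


L1 norm = sum(|w|) = 18. J = 18 + 1/10 * 18 = 99/5.

99/5


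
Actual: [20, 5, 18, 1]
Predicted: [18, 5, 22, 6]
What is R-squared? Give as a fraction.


Mean(y) = 11. SS_res = 45. SS_tot = 266. R^2 = 1 - 45/(266) = 221/266.

221/266


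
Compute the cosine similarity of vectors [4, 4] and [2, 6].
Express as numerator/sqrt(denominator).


dot = 32. |a|^2 = 32, |b|^2 = 40. cos = 32/sqrt(1280).

32/sqrt(1280)


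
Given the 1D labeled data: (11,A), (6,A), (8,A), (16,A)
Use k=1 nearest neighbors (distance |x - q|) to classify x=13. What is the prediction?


Distances: |11-13|=2, |6-13|=7, |8-13|=5, |16-13|=3. 1 nearest: (11,A). Counts: {'A': 1}. Majority class: A.

A


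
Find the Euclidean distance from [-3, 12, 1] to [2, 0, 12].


d = sqrt(sum of squared differences). (-3-2)^2=25, (12-0)^2=144, (1-12)^2=121. Sum = 290.

sqrt(290)


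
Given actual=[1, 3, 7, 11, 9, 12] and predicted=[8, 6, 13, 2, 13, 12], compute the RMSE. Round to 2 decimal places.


MSE = 31.8333. RMSE = sqrt(31.8333) = 5.64.

5.64
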